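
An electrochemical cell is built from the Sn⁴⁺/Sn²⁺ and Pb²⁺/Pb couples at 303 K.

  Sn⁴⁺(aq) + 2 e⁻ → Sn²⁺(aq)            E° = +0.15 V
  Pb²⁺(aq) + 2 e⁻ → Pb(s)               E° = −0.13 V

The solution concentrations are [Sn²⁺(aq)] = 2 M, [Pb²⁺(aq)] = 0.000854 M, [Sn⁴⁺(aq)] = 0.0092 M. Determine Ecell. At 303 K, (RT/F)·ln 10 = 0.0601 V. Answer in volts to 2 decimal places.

+0.30 V

Sn⁴⁺/Sn²⁺ is reduced (cathode, E° = +0.15 V) and Pb²⁺/Pb is oxidized (anode).
E°cell = +0.15 − (−0.13) = +0.28 V, with n = 2 electrons transferred.
For the overall reaction Sn⁴⁺(aq) + Pb(s) → Sn²⁺(aq) + Pb²⁺(aq), Q = ([Sn²⁺(aq)]·[Pb²⁺(aq)]) / [Sn⁴⁺(aq)] = 0.186, giving log Q = −0.731.
E = E° − (0.0601/n)·log Q = +0.28 − (0.0601/2)(−0.731) = +0.30 V.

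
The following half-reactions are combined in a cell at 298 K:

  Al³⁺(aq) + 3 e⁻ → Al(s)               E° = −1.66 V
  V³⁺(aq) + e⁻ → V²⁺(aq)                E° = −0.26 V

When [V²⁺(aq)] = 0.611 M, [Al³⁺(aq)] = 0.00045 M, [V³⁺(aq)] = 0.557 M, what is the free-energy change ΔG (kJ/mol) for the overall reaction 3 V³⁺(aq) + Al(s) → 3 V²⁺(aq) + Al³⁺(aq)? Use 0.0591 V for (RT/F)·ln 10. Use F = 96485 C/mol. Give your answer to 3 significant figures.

With V³⁺/V²⁺ reduced at the cathode, E°cell = −0.26 − (−1.66) = +1.40 V and n = 3.
Q = ([V²⁺(aq)]^3·[Al³⁺(aq)]) / [V³⁺(aq)]^3 = 0.000594, so log Q = −3.226 and E = +1.40 − (0.0591/3)(−3.226) = +1.4636 V.
ΔG = −nFE = −(3)(96485)(+1.4636) J/mol = −424 kJ/mol.

−424 kJ/mol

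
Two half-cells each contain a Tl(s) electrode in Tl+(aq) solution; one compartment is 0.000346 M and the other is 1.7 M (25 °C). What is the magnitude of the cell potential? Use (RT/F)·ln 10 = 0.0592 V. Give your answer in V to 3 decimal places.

0.219 V

For a concentration cell E°cell = 0, since both electrodes use the same couple.
The compartment with the higher Tl+(aq) concentration (1.7 M) acts as the cathode; ions are reduced there and produced at the dilute (0.000346 M) anode.
With n = 1, Ecell = −(0.0592/1)·log([dilute]/[conc]) = −(0.0592/1)·log(0.000346/1.7) = +0.219 V.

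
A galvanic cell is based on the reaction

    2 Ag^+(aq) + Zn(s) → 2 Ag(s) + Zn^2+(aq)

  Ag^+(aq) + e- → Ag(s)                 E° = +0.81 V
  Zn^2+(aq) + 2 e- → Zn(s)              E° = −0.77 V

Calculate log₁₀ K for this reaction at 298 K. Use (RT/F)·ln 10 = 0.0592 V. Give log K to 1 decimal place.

log K = 53.4

The Ag⁺/Ag couple is reduced (cathode); E°cell = +0.81 − (−0.77) = +1.58 V with n = 2.
At equilibrium E = 0, so log K = nE°cell / 0.0592 = (2)(+1.58) / 0.0592 = 53.4.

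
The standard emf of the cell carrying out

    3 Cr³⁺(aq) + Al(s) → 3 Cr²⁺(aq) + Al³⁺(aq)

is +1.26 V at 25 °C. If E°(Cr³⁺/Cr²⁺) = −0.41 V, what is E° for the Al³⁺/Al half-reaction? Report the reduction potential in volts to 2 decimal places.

−1.67 V

In the reaction as written the Cr³⁺/Cr²⁺ couple is reduced (cathode) and Al³⁺/Al is oxidized (anode), so E°cell = E°(Cr³⁺/Cr²⁺) − E°(Al³⁺/Al).
E°(Al³⁺/Al) = E°(cathode) − E°cell = −0.41 − (+1.26) = −1.67 V.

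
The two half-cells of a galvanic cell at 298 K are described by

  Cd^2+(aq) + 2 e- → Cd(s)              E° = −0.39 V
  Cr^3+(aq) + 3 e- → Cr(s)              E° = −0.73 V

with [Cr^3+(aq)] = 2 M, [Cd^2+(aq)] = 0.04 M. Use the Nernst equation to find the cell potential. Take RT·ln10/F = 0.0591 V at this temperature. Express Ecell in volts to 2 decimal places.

Since E°(Cd²⁺/Cd) > E°(Cr³⁺/Cr), Cd²⁺/Cd serves as the cathode.
E°cell = −0.39 − (−0.73) = +0.34 V, with n = 6 electrons transferred.
Balancing gives 3 Cd^2+(aq) + 2 Cr(s) → 3 Cd(s) + 2 Cr^3+(aq); hence Q = [Cr^3+(aq)]^2 / [Cd^2+(aq)]^3 = 6.25×10^4 (log Q = 4.796).
E = E° − (0.0591/n)·log Q = +0.34 − (0.0591/6)(4.796) = +0.29 V.

+0.29 V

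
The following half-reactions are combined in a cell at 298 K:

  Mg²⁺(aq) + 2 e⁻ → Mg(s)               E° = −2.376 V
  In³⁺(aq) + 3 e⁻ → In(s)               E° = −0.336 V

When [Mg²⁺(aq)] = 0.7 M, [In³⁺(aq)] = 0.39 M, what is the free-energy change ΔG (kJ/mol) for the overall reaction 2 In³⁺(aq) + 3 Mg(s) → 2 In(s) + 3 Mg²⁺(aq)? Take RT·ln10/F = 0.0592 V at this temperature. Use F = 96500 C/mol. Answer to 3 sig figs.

E°cell = −0.336 − (−2.376) = +2.040 V; the balanced reaction transfers n = 6 electrons.
Q = [Mg²⁺(aq)]^3 / [In³⁺(aq)]^2 = 2.26, so log Q = 0.353 and E = +2.040 − (0.0592/6)(0.353) = +2.0365 V.
Finally ΔG = −nFE = −(6)(96500 C/mol)(+2.0365 V) = −1180 kJ/mol.

−1180 kJ/mol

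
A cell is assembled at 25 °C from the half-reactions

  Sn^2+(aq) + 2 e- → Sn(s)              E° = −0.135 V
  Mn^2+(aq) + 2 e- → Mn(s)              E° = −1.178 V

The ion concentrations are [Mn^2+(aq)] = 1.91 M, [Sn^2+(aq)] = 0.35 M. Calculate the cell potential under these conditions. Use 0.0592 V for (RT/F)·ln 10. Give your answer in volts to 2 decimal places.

Since E°(Sn²⁺/Sn) > E°(Mn²⁺/Mn), Sn²⁺/Sn serves as the cathode.
E°cell = −0.135 − (−1.178) = +1.043 V, with n = 2 electrons transferred.
Balancing gives Sn^2+(aq) + Mn(s) → Sn(s) + Mn^2+(aq); hence Q = [Mn^2+(aq)] / [Sn^2+(aq)] = 5.46 (log Q = 0.737).
By the Nernst equation, E = +1.043 − (0.0592/2)·(0.737) = +1.02 V.

+1.02 V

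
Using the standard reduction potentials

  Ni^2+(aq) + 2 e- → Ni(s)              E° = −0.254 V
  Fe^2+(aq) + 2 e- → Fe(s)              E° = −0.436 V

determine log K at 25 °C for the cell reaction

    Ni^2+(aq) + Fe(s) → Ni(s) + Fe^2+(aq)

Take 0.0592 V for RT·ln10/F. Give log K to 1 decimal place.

The Ni²⁺/Ni couple is reduced (cathode); E°cell = −0.254 − (−0.436) = +0.182 V with n = 2.
At equilibrium E = 0, so log K = nE°cell / 0.0592 = (2)(+0.182) / 0.0592 = 6.1.

log K = 6.1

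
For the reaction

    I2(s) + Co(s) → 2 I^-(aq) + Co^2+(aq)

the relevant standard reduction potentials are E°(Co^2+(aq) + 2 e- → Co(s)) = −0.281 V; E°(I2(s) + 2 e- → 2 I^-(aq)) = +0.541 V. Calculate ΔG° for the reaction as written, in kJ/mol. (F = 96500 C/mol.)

In the reaction as written I2(s) is reduced, so the I₂/I⁻ couple is the cathode and Co²⁺/Co is the anode.
E°cell = +0.541 − (−0.281) = +0.822 V; balancing electrons gives n = 2.
ΔG° = −nFE°cell = −(2)(96500)(+0.822) J/mol = −159 kJ/mol.

−159 kJ/mol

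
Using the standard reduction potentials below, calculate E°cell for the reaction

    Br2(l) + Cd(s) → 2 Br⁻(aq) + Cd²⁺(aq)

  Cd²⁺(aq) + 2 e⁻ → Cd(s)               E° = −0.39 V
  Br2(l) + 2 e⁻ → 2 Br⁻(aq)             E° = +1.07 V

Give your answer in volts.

Br2(l) gains electrons, so the Br₂/Br⁻ couple is the cathode; the Cd²⁺/Cd couple is the anode.
E°cell = E°(cathode) − E°(anode) = +1.07 − (−0.39) = +1.46 V.

+1.46 V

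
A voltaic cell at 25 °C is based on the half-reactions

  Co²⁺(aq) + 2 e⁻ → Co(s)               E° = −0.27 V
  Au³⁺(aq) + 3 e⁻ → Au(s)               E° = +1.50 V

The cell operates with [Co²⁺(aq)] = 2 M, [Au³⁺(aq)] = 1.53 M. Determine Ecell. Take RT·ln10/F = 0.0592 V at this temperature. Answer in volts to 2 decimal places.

+1.76 V

Since E°(Au³⁺/Au) > E°(Co²⁺/Co), Au³⁺/Au serves as the cathode.
E°cell = E°cat − E°an = +1.50 − (−0.27) = +1.77 V; n = 6.
Balancing gives 2 Au³⁺(aq) + 3 Co(s) → 2 Au(s) + 3 Co²⁺(aq); hence Q = [Co²⁺(aq)]^3 / [Au³⁺(aq)]^2 = 3.42 (log Q = 0.534).
By the Nernst equation, E = +1.77 − (0.0592/6)·(0.534) = +1.76 V.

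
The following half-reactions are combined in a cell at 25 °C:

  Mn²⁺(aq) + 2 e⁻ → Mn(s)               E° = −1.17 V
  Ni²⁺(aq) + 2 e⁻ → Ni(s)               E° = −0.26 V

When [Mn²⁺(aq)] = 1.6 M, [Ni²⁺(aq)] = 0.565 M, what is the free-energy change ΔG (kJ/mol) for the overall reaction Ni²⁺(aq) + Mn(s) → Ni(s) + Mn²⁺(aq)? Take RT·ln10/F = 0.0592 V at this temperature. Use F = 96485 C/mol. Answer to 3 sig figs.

−173 kJ/mol

With Ni²⁺/Ni reduced at the cathode, E°cell = −0.26 − (−1.17) = +0.91 V and n = 2.
The reaction quotient is [Mn²⁺(aq)] / [Ni²⁺(aq)] = 2.83; by Nernst, E = +0.91 − (0.0592/2)(0.452) = +0.8966 V.
Then ΔG = −nFE = −2 × 96485 × +0.8966 J/mol = −173 kJ/mol.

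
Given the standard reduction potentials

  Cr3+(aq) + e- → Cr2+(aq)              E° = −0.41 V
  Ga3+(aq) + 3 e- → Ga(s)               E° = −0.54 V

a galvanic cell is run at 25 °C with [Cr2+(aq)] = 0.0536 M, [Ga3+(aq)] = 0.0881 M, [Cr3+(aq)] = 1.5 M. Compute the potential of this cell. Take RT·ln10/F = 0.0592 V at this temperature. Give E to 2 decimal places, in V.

The Cr³⁺/Cr²⁺ couple has the more positive E°, so it is the cathode; Ga³⁺/Ga is the anode.
E°cell = −0.41 − (−0.54) = +0.13 V, with n = 3 electrons transferred.
Balancing gives 3 Cr3+(aq) + Ga(s) → 3 Cr2+(aq) + Ga3+(aq); hence Q = ([Cr2+(aq)]^3·[Ga3+(aq)]) / [Cr3+(aq)]^3 = 4.02×10^−6 (log Q = −5.396).
Applying E = E° − (RT ln10/nF)·log Q gives +0.13 − (0.0592/3)(−5.396) = +0.24 V.

+0.24 V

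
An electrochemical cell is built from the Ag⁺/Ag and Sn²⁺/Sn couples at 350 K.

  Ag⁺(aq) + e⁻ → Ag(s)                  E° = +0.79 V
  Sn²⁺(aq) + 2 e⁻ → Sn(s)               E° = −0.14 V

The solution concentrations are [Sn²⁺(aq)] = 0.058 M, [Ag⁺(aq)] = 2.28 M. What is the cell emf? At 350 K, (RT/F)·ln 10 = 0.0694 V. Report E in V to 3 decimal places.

Since E°(Ag⁺/Ag) > E°(Sn²⁺/Sn), Ag⁺/Ag serves as the cathode.
E°cell = +0.79 − (−0.14) = +0.93 V, with n = 2 electrons transferred.
The balanced reaction is 2 Ag⁺(aq) + Sn(s) → 2 Ag(s) + Sn²⁺(aq), so Q = [Sn²⁺(aq)] / [Ag⁺(aq)]^2 = 0.0112 and log Q = −1.952.
By the Nernst equation, E = +0.93 − (0.0694/2)·(−1.952) = +0.998 V.

+0.998 V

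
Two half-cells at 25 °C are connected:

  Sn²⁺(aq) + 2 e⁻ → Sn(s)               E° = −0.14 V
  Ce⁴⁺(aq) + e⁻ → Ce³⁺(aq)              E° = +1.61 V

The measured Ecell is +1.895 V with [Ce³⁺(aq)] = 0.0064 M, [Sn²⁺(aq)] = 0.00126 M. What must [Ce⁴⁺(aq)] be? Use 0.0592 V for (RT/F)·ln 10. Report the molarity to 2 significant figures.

0.064 M

The Ce⁴⁺/Ce³⁺ couple has the larger reduction potential, so it is the cathode: E°cell = +1.61 − (−0.14) = +1.75 V and n = 2.
Since E = E° − (0.0592/n)·log Q, log Q = n(E° − E)/0.0592 = −4.899.
Balancing electrons gives 2 Ce⁴⁺(aq) + Sn(s) → 2 Ce³⁺(aq) + Sn²⁺(aq); thus Q = ([Ce³⁺(aq)]^2·[Sn²⁺(aq)]) / [Ce⁴⁺(aq)]^2.
Solving for the unknown gives log [Ce⁴⁺(aq)] = −1.194, so [Ce⁴⁺(aq)] ≈ 0.064 M.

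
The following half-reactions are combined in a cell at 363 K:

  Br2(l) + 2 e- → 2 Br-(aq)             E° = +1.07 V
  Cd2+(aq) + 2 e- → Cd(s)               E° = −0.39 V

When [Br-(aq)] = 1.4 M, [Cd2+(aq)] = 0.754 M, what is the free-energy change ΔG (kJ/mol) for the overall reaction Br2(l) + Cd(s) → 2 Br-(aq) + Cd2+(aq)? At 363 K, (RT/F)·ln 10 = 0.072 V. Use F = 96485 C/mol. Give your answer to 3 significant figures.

The standard cell potential is +1.07 − (−0.39) = +1.46 V, with n = 2 electrons in the balanced equation.
Q = [Br-(aq)]^2·[Cd2+(aq)] = 1.48, so log Q = 0.170 and E = +1.46 − (0.072/2)(0.170) = +1.4539 V.
Then ΔG = −nFE = −2 × 96485 × +1.4539 J/mol = −281 kJ/mol.

−281 kJ/mol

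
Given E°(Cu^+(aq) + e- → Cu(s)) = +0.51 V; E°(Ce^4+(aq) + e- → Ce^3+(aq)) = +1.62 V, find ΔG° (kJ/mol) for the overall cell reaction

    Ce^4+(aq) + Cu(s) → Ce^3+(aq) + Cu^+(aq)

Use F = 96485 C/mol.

−107 kJ/mol

In the reaction as written Ce^4+(aq) is reduced, so the Ce⁴⁺/Ce³⁺ couple is the cathode and Cu⁺/Cu is the anode.
E°cell = +1.62 − (+0.51) = +1.11 V; balancing electrons gives n = 1.
ΔG° = −nFE°cell = −(1)(96485)(+1.11) J/mol = −107 kJ/mol.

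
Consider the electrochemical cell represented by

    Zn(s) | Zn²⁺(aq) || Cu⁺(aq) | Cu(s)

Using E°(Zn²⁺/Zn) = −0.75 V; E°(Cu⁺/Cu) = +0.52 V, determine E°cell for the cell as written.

By convention the left-hand electrode in cell notation is the anode (oxidation) and the right-hand electrode is the cathode (reduction).
E°cell = E°(right) − E°(left) = +0.52 − (−0.75) = +1.27 V.

+1.27 V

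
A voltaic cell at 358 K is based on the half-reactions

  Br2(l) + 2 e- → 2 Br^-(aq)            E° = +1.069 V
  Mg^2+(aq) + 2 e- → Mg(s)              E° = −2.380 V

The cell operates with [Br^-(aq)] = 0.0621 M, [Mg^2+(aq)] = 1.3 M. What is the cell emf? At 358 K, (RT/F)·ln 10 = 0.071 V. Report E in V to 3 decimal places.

Br₂/Br⁻ is reduced (cathode, E° = +1.069 V) and Mg²⁺/Mg is oxidized (anode).
E°cell = E°cat − E°an = +1.069 − (−2.380) = +3.449 V; n = 2.
For the overall reaction Br2(l) + Mg(s) → 2 Br^-(aq) + Mg^2+(aq), Q = [Br^-(aq)]^2·[Mg^2+(aq)] = 0.00501, giving log Q = −2.300.
Applying E = E° − (RT ln10/nF)·log Q gives +3.449 − (0.071/2)(−2.300) = +3.531 V.

+3.531 V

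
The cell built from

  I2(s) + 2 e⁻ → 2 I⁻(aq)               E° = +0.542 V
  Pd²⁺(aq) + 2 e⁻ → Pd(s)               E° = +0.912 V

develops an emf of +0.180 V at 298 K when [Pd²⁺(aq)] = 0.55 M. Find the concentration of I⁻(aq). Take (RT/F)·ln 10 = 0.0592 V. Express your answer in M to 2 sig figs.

0.00083 M

The Pd²⁺/Pd couple has the larger reduction potential, so it is the cathode: E°cell = +0.912 − (+0.542) = +0.370 V and n = 2.
Since E = E° − (0.0592/n)·log Q, log Q = n(E° − E)/0.0592 = 6.419.
Balancing electrons gives Pd²⁺(aq) + 2 I⁻(aq) → Pd(s) + I2(s); thus Q = 1 / ([Pd²⁺(aq)]·[I⁻(aq)]^2).
Substituting the known concentrations and solving, log [I⁻(aq)] = −3.080 and [I⁻(aq)] = 0.00083 M.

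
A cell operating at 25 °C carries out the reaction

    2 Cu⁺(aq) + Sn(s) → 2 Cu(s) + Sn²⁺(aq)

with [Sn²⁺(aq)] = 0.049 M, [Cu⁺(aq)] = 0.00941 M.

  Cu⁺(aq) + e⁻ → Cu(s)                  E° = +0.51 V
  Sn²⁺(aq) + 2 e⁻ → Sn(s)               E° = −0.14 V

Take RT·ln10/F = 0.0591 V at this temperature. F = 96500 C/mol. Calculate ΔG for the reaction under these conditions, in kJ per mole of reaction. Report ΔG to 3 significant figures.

The standard cell potential is +0.51 − (−0.14) = +0.65 V, with n = 2 electrons in the balanced equation.
The reaction quotient is [Sn²⁺(aq)] / [Cu⁺(aq)]^2 = 553; by Nernst, E = +0.65 − (0.0591/2)(2.743) = +0.5689 V.
Finally ΔG = −nFE = −(2)(96500 C/mol)(+0.5689 V) = −110 kJ/mol.

−110 kJ/mol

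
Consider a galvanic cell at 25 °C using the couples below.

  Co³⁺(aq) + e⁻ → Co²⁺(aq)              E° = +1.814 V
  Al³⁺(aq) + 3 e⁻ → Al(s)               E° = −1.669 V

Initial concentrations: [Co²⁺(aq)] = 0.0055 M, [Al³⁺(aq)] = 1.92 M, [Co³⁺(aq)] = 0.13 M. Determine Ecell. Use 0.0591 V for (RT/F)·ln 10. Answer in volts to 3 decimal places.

The Co³⁺/Co²⁺ couple has the more positive E°, so it is the cathode; Al³⁺/Al is the anode.
E°cell = +1.814 − (−1.669) = +3.483 V, with n = 3 electrons transferred.
The balanced reaction is 3 Co³⁺(aq) + Al(s) → 3 Co²⁺(aq) + Al³⁺(aq), so Q = ([Co²⁺(aq)]^3·[Al³⁺(aq)]) / [Co³⁺(aq)]^3 = 0.000145 and log Q = −3.837.
By the Nernst equation, E = +3.483 − (0.0591/3)·(−3.837) = +3.559 V.

+3.559 V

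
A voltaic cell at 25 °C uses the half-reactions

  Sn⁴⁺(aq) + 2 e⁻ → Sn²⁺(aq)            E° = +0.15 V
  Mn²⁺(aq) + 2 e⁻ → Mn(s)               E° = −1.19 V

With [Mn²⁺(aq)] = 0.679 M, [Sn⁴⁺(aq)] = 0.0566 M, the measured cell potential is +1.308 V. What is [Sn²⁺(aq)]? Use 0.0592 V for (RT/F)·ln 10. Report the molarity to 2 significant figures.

1.0 M

The Sn⁴⁺/Sn²⁺ couple has the larger reduction potential, so it is the cathode: E°cell = +0.15 − (−1.19) = +1.34 V and n = 2.
From the Nernst equation, log Q = n(E° − E)/0.0592 = 2·(+1.34 − (+1.308))/0.0592 = 1.081.
Balancing electrons gives Sn⁴⁺(aq) + Mn(s) → Sn²⁺(aq) + Mn²⁺(aq); thus Q = ([Sn²⁺(aq)]·[Mn²⁺(aq)]) / [Sn⁴⁺(aq)].
Solving for the unknown gives log [Sn²⁺(aq)] = 0.002, so [Sn²⁺(aq)] ≈ 1.0 M.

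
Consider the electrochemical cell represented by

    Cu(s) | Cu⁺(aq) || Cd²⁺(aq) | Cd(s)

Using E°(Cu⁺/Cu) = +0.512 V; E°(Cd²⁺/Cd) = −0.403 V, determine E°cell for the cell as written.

By convention the left-hand electrode in cell notation is the anode (oxidation) and the right-hand electrode is the cathode (reduction).
E°cell = E°(right) − E°(left) = −0.403 − (+0.512) = −0.915 V.
The negative sign shows that, as written, the cell would require an external voltage to drive the reaction.

−0.915 V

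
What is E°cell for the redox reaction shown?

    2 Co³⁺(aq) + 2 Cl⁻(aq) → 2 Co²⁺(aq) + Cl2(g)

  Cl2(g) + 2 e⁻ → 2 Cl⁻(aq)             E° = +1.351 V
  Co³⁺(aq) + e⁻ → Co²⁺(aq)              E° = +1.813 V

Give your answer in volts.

Co³⁺(aq) gains electrons, so the Co³⁺/Co²⁺ couple is the cathode; the Cl₂/Cl⁻ couple is the anode.
E°cell = E°(cathode) − E°(anode) = +1.813 − (+1.351) = +0.462 V.

+0.462 V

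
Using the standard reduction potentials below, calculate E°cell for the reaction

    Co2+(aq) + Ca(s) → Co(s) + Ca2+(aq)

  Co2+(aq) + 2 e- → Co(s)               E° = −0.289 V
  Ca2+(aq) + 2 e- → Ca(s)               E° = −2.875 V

+2.586 V

Co2+(aq) gains electrons, so the Co²⁺/Co couple is the cathode; the Ca²⁺/Ca couple is the anode.
E°cell = E°(cathode) − E°(anode) = −0.289 − (−2.875) = +2.586 V.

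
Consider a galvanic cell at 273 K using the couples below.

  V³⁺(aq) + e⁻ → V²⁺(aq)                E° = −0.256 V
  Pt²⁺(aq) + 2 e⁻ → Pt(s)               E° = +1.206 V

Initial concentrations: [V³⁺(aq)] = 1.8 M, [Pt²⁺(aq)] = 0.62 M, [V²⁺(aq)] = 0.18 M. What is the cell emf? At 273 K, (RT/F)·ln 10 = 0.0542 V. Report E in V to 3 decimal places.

+1.402 V

Pt²⁺/Pt is reduced (cathode, E° = +1.206 V) and V³⁺/V²⁺ is oxidized (anode).
The standard potential is +1.206 − (−0.256) = +1.462 V and the balanced reaction transfers n = 2 electrons.
The balanced reaction is Pt²⁺(aq) + 2 V²⁺(aq) → Pt(s) + 2 V³⁺(aq), so Q = [V³⁺(aq)]^2 / ([Pt²⁺(aq)]·[V²⁺(aq)]^2) = 161 and log Q = 2.208.
E = E° − (0.0542/n)·log Q = +1.462 − (0.0542/2)(2.208) = +1.402 V.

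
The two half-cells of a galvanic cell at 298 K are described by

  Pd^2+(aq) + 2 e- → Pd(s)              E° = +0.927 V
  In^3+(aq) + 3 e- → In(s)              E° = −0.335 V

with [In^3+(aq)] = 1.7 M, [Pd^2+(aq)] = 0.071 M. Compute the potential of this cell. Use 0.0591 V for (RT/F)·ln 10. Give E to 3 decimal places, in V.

Pd²⁺/Pd is reduced (cathode, E° = +0.927 V) and In³⁺/In is oxidized (anode).
E°cell = E°cat − E°an = +0.927 − (−0.335) = +1.262 V; n = 6.
The balanced reaction is 3 Pd^2+(aq) + 2 In(s) → 3 Pd(s) + 2 In^3+(aq), so Q = [In^3+(aq)]^2 / [Pd^2+(aq)]^3 = 8.07×10^3 and log Q = 3.907.
Applying E = E° − (RT ln10/nF)·log Q gives +1.262 − (0.0591/6)(3.907) = +1.224 V.

+1.224 V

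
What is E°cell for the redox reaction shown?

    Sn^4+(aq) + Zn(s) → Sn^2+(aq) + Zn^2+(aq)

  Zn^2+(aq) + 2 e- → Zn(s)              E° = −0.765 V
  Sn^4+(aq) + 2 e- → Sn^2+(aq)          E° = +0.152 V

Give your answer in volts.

Sn^4+(aq) gains electrons, so the Sn⁴⁺/Sn²⁺ couple is the cathode; the Zn²⁺/Zn couple is the anode.
E°cell = E°(cathode) − E°(anode) = +0.152 − (−0.765) = +0.917 V.
The positive value indicates the reaction is spontaneous as written.

+0.917 V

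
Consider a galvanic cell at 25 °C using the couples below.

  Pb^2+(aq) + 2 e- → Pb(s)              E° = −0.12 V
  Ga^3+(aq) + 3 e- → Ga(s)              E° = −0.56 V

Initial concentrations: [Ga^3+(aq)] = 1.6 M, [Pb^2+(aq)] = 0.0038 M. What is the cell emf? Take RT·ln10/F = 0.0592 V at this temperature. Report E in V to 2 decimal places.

+0.36 V

Since E°(Pb²⁺/Pb) > E°(Ga³⁺/Ga), Pb²⁺/Pb serves as the cathode.
E°cell = E°cat − E°an = −0.12 − (−0.56) = +0.44 V; n = 6.
For the overall reaction 3 Pb^2+(aq) + 2 Ga(s) → 3 Pb(s) + 2 Ga^3+(aq), Q = [Ga^3+(aq)]^2 / [Pb^2+(aq)]^3 = 4.67×10^7, giving log Q = 7.669.
By the Nernst equation, E = +0.44 − (0.0592/6)·(7.669) = +0.36 V.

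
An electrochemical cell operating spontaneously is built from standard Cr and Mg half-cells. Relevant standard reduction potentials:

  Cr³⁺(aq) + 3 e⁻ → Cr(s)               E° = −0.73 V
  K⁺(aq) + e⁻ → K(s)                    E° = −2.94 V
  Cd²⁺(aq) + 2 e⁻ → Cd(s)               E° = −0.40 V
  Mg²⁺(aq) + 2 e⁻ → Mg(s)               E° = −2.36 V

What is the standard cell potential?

+1.63 V

The Cr³⁺/Cr couple has the higher E°, so Cr ion is reduced (cathode) and Mg is oxidized (anode).
E°cell = E°(cathode) − E°(anode) = −0.73 − (−2.36) = +1.63 V.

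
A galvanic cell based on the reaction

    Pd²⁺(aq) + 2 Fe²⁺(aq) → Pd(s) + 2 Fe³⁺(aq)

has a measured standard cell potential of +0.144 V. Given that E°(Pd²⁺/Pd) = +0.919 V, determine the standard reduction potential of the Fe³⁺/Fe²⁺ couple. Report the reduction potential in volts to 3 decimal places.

In the reaction as written the Pd²⁺/Pd couple is reduced (cathode) and Fe³⁺/Fe²⁺ is oxidized (anode), so E°cell = E°(Pd²⁺/Pd) − E°(Fe³⁺/Fe²⁺).
E°(Fe³⁺/Fe²⁺) = E°(cathode) − E°cell = +0.919 − (+0.144) = +0.775 V.

+0.775 V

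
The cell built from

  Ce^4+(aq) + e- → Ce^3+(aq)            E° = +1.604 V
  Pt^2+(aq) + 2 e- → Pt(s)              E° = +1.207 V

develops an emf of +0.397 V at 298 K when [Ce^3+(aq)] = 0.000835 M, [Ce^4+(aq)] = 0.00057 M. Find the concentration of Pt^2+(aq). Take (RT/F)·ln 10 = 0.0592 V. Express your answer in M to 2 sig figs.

The Ce⁴⁺/Ce³⁺ couple has the larger reduction potential, so it is the cathode: E°cell = +1.604 − (+1.207) = +0.397 V and n = 2.
From the Nernst equation, log Q = n(E° − E)/0.0592 = 2·(+0.397 − (+0.397))/0.0592 = 0.000.
For 2 Ce^4+(aq) + Pt(s) → 2 Ce^3+(aq) + Pt^2+(aq), the reaction quotient is Q = ([Ce^3+(aq)]^2·[Pt^2+(aq)]) / [Ce^4+(aq)]^2.
Isolating [Pt^2+(aq)] in Q = 10^{0.000} yields log [Pt^2+(aq)] = −0.332, i.e. 0.47 M.

0.47 M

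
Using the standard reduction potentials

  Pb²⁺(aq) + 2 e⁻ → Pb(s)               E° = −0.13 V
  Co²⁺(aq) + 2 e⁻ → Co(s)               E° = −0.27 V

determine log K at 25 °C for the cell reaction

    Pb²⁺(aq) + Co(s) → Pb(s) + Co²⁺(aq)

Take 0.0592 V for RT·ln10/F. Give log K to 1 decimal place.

The Pb²⁺/Pb couple is reduced (cathode); E°cell = −0.13 − (−0.27) = +0.14 V with n = 2.
At equilibrium E = 0, so log K = nE°cell / 0.0592 = (2)(+0.14) / 0.0592 = 4.7.

log K = 4.7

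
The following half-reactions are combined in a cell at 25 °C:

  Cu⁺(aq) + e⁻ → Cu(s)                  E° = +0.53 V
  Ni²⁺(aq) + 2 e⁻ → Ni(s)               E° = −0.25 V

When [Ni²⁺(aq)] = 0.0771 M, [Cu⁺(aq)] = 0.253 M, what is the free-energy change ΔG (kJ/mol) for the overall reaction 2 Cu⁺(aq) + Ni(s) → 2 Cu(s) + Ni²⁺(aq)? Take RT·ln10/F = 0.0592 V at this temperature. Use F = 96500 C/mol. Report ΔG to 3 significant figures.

E°cell = +0.53 − (−0.25) = +0.78 V; the balanced reaction transfers n = 2 electrons.
Here Q = [Ni²⁺(aq)] / [Cu⁺(aq)]^2 = 1.2 (log Q = 0.081), giving E = +0.78 − (0.0592/2)·(0.081) = +0.7776 V.
Then ΔG = −nFE = −2 × 96500 × +0.7776 J/mol = −150 kJ/mol.

−150 kJ/mol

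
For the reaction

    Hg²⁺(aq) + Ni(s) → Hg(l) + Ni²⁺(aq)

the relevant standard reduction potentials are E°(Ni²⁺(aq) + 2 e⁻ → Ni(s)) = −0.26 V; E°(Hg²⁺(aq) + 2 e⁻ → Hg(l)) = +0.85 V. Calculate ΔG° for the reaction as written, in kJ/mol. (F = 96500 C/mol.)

In the reaction as written Hg²⁺(aq) is reduced, so the Hg²⁺/Hg couple is the cathode and Ni²⁺/Ni is the anode.
E°cell = +0.85 − (−0.26) = +1.11 V; balancing electrons gives n = 2.
ΔG° = −nFE°cell = −(2)(96500)(+1.11) J/mol = −214 kJ/mol.

−214 kJ/mol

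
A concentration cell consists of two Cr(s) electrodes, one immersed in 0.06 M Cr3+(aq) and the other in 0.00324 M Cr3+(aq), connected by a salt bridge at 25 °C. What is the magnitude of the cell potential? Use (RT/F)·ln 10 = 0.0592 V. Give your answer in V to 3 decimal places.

For a concentration cell E°cell = 0, since both electrodes use the same couple.
The compartment with the higher Cr3+(aq) concentration (0.06 M) acts as the cathode; ions are reduced there and produced at the dilute (0.00324 M) anode.
With n = 3, Ecell = −(0.0592/3)·log([dilute]/[conc]) = −(0.0592/3)·log(0.00324/0.06) = +0.025 V.

0.025 V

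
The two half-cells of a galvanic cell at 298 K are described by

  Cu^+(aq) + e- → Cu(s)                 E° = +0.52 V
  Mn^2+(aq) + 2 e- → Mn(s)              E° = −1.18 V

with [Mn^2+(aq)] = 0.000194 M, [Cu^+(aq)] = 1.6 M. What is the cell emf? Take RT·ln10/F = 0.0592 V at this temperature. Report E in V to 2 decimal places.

+1.82 V

Cu⁺/Cu is reduced (cathode, E° = +0.52 V) and Mn²⁺/Mn is oxidized (anode).
The standard potential is +0.52 − (−1.18) = +1.70 V and the balanced reaction transfers n = 2 electrons.
For the overall reaction 2 Cu^+(aq) + Mn(s) → 2 Cu(s) + Mn^2+(aq), Q = [Mn^2+(aq)] / [Cu^+(aq)]^2 = 7.58×10^−5, giving log Q = −4.120.
Applying E = E° − (RT ln10/nF)·log Q gives +1.70 − (0.0592/2)(−4.120) = +1.82 V.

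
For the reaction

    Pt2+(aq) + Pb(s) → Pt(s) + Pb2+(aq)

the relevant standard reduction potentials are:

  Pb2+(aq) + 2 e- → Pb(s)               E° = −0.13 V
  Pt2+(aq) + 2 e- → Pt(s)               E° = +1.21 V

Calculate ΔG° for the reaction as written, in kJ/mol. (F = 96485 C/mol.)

In the reaction as written Pt2+(aq) is reduced, so the Pt²⁺/Pt couple is the cathode and Pb²⁺/Pb is the anode.
E°cell = +1.21 − (−0.13) = +1.34 V; balancing electrons gives n = 2.
ΔG° = −nFE°cell = −(2)(96485)(+1.34) J/mol = −259 kJ/mol.

−259 kJ/mol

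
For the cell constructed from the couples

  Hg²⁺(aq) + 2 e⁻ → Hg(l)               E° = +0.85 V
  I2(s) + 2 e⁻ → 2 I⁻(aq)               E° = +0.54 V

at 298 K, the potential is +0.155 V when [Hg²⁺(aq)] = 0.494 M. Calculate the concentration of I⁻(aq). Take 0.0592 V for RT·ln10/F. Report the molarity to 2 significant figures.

0.0034 M

The Hg²⁺/Hg couple has the larger reduction potential, so it is the cathode: E°cell = +0.85 − (+0.54) = +0.31 V and n = 2.
Rearranging E = E° − (0.0592/n)·log Q gives log Q = 2(+0.31 − (+0.155))/0.0592 = 5.236.
The balanced reaction is Hg²⁺(aq) + 2 I⁻(aq) → Hg(l) + I2(s), so Q = 1 / ([Hg²⁺(aq)]·[I⁻(aq)]^2).
Substituting the known concentrations and solving, log [I⁻(aq)] = −2.465 and [I⁻(aq)] = 0.0034 M.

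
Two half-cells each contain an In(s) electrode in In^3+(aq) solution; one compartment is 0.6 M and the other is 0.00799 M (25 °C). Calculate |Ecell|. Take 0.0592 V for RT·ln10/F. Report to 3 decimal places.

For a concentration cell E°cell = 0, since both electrodes use the same couple.
The compartment with the higher In^3+(aq) concentration (0.6 M) acts as the cathode; ions are reduced there and produced at the dilute (0.00799 M) anode.
With n = 3, Ecell = −(0.0592/3)·log([dilute]/[conc]) = −(0.0592/3)·log(0.00799/0.6) = +0.037 V.

0.037 V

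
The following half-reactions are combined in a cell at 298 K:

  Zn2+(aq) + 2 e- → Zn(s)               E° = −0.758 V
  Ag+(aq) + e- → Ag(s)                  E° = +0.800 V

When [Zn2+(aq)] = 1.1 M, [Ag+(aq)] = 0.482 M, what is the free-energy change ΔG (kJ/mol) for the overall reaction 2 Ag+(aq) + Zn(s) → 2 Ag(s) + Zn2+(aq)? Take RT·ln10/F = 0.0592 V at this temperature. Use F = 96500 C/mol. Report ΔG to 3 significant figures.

E°cell = +0.800 − (−0.758) = +1.558 V; the balanced reaction transfers n = 2 electrons.
The reaction quotient is [Zn2+(aq)] / [Ag+(aq)]^2 = 4.73; by Nernst, E = +1.558 − (0.0592/2)(0.675) = +1.5380 V.
ΔG = −nFE = −(2)(96500)(+1.5380) J/mol = −297 kJ/mol.

−297 kJ/mol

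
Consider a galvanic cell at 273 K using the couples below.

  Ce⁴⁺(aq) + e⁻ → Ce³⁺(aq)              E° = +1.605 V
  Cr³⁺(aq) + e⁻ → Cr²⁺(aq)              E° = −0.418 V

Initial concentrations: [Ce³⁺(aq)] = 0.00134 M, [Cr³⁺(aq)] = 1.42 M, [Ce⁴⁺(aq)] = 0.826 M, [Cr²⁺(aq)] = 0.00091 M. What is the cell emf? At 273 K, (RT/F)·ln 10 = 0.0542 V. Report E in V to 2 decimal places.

Since E°(Ce⁴⁺/Ce³⁺) > E°(Cr³⁺/Cr²⁺), Ce⁴⁺/Ce³⁺ serves as the cathode.
E°cell = +1.605 − (−0.418) = +2.023 V, with n = 1 electron transferred.
The balanced reaction is Ce⁴⁺(aq) + Cr²⁺(aq) → Ce³⁺(aq) + Cr³⁺(aq), so Q = ([Ce³⁺(aq)]·[Cr³⁺(aq)]) / ([Ce⁴⁺(aq)]·[Cr²⁺(aq)]) = 2.53 and log Q = 0.403.
By the Nernst equation, E = +2.023 − (0.0542/1)·(0.403) = +2.00 V.

+2.00 V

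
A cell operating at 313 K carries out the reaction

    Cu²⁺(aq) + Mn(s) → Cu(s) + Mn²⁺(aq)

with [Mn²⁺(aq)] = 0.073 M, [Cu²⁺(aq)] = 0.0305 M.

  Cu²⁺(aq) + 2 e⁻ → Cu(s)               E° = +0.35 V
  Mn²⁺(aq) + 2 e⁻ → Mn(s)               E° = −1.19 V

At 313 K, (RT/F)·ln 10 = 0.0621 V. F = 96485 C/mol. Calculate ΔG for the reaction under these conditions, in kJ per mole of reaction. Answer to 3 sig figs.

The standard cell potential is +0.35 − (−1.19) = +1.54 V, with n = 2 electrons in the balanced equation.
Here Q = [Mn²⁺(aq)] / [Cu²⁺(aq)] = 2.39 (log Q = 0.379), giving E = +1.54 − (0.0621/2)·(0.379) = +1.5282 V.
Finally ΔG = −nFE = −(2)(96485 C/mol)(+1.5282 V) = −295 kJ/mol.

−295 kJ/mol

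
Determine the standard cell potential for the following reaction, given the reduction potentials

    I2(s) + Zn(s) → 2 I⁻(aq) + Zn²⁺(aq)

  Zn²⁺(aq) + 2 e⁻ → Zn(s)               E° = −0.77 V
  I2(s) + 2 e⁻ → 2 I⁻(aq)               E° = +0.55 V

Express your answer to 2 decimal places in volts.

+1.32 V

I2(s) gains electrons, so the I₂/I⁻ couple is the cathode; the Zn²⁺/Zn couple is the anode.
E°cell = E°(cathode) − E°(anode) = +0.55 − (−0.77) = +1.32 V.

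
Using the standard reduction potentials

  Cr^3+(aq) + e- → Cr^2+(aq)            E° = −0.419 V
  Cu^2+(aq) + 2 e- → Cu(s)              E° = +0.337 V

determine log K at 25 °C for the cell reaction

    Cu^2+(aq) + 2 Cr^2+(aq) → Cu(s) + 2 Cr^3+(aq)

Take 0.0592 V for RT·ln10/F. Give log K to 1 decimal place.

The Cu²⁺/Cu couple is reduced (cathode); E°cell = +0.337 − (−0.419) = +0.756 V with n = 2.
At equilibrium E = 0, so log K = nE°cell / 0.0592 = (2)(+0.756) / 0.0592 = 25.5.

log K = 25.5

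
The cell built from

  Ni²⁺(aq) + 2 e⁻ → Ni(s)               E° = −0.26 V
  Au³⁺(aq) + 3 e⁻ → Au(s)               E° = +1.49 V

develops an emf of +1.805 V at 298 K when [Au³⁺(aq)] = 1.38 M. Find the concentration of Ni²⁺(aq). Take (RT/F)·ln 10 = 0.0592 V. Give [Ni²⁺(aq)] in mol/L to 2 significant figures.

The Au³⁺/Au couple has the larger reduction potential, so it is the cathode: E°cell = +1.49 − (−0.26) = +1.75 V and n = 6.
Since E = E° − (0.0592/n)·log Q, log Q = n(E° − E)/0.0592 = −5.574.
Balancing electrons gives 2 Au³⁺(aq) + 3 Ni(s) → 2 Au(s) + 3 Ni²⁺(aq); thus Q = [Ni²⁺(aq)]^3 / [Au³⁺(aq)]^2.
Solving for the unknown gives log [Ni²⁺(aq)] = −1.765, so [Ni²⁺(aq)] ≈ 0.017 M.

0.017 M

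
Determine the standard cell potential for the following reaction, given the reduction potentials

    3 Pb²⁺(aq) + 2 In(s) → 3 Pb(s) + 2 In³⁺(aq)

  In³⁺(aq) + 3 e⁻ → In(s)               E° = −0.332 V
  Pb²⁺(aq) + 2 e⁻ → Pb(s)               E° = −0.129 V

Pb²⁺(aq) gains electrons, so the Pb²⁺/Pb couple is the cathode; the In³⁺/In couple is the anode.
E°cell = E°(cathode) − E°(anode) = −0.129 − (−0.332) = +0.203 V.

+0.203 V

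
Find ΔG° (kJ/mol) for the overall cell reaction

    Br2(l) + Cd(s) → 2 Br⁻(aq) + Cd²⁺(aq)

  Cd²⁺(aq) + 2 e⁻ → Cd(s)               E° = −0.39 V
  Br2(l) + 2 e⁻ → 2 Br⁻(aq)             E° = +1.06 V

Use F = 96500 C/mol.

−280 kJ/mol

In the reaction as written Br2(l) is reduced, so the Br₂/Br⁻ couple is the cathode and Cd²⁺/Cd is the anode.
E°cell = +1.06 − (−0.39) = +1.45 V; balancing electrons gives n = 2.
ΔG° = −nFE°cell = −(2)(96500)(+1.45) J/mol = −280 kJ/mol.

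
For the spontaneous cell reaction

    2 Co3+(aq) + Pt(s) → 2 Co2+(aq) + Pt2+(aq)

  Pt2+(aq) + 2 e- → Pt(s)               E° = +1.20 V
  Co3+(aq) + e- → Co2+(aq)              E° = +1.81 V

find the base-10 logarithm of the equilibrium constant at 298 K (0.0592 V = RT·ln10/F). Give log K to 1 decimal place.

log K = 20.6

The Co³⁺/Co²⁺ couple is reduced (cathode); E°cell = +1.81 − (+1.20) = +0.61 V with n = 2.
At equilibrium E = 0, so log K = nE°cell / 0.0592 = (2)(+0.61) / 0.0592 = 20.6.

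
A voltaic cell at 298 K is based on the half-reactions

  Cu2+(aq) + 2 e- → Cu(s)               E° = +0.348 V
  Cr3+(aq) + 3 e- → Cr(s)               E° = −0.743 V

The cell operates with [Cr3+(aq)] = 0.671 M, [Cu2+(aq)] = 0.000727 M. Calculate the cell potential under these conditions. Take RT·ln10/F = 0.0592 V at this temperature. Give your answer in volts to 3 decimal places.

Cu²⁺/Cu is reduced (cathode, E° = +0.348 V) and Cr³⁺/Cr is oxidized (anode).
E°cell = +0.348 − (−0.743) = +1.091 V, with n = 6 electrons transferred.
The balanced reaction is 3 Cu2+(aq) + 2 Cr(s) → 3 Cu(s) + 2 Cr3+(aq), so Q = [Cr3+(aq)]^2 / [Cu2+(aq)]^3 = 1.17×10^9 and log Q = 9.069.
Applying E = E° − (RT ln10/nF)·log Q gives +1.091 − (0.0592/6)(9.069) = +1.002 V.

+1.002 V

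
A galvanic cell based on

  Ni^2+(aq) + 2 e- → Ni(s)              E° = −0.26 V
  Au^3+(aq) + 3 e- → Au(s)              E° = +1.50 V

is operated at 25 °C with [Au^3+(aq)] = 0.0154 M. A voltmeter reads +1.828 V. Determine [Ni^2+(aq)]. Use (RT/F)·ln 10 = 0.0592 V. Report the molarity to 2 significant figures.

0.00031 M

The Au³⁺/Au couple has the larger reduction potential, so it is the cathode: E°cell = +1.50 − (−0.26) = +1.76 V and n = 6.
From the Nernst equation, log Q = n(E° − E)/0.0592 = 6·(+1.76 − (+1.828))/0.0592 = −6.892.
The balanced reaction is 2 Au^3+(aq) + 3 Ni(s) → 2 Au(s) + 3 Ni^2+(aq), so Q = [Ni^2+(aq)]^3 / [Au^3+(aq)]^2.
Solving for the unknown gives log [Ni^2+(aq)] = −3.506, so [Ni^2+(aq)] ≈ 0.00031 M.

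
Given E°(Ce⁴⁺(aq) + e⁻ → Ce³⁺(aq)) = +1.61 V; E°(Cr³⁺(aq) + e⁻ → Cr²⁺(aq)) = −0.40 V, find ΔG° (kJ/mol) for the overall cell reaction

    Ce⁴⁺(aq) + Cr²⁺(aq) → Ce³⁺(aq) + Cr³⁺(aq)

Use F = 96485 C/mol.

In the reaction as written Ce⁴⁺(aq) is reduced, so the Ce⁴⁺/Ce³⁺ couple is the cathode and Cr³⁺/Cr²⁺ is the anode.
E°cell = +1.61 − (−0.40) = +2.01 V; balancing electrons gives n = 1.
ΔG° = −nFE°cell = −(1)(96485)(+2.01) J/mol = −194 kJ/mol.

−194 kJ/mol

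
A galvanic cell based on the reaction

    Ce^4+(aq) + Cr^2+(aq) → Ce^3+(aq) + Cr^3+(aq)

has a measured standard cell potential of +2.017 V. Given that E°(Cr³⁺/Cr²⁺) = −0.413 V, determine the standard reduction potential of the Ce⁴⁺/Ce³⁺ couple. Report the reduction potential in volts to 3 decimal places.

+1.604 V

In the reaction as written the Ce⁴⁺/Ce³⁺ couple is reduced (cathode) and Cr³⁺/Cr²⁺ is oxidized (anode), so E°cell = E°(Ce⁴⁺/Ce³⁺) − E°(Cr³⁺/Cr²⁺).
E°(Ce⁴⁺/Ce³⁺) = E°cell + E°(anode) = +2.017 + (−0.413) = +1.604 V.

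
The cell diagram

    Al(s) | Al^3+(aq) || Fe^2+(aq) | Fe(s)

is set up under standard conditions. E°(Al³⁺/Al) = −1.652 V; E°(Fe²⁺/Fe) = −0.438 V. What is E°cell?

+1.214 V

By convention the left-hand electrode in cell notation is the anode (oxidation) and the right-hand electrode is the cathode (reduction).
E°cell = E°(right) − E°(left) = −0.438 − (−1.652) = +1.214 V.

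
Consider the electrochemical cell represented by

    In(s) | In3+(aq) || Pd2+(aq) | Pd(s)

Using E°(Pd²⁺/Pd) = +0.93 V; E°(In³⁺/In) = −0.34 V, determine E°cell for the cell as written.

+1.27 V

By convention the left-hand electrode in cell notation is the anode (oxidation) and the right-hand electrode is the cathode (reduction).
E°cell = E°(right) − E°(left) = +0.93 − (−0.34) = +1.27 V.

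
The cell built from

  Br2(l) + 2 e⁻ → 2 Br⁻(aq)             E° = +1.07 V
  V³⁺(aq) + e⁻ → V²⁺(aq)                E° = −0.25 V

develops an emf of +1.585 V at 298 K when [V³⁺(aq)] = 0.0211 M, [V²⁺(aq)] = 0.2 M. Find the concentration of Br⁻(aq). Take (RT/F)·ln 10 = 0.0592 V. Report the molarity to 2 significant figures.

Br₂/Br⁻ is the cathode (higher E°); E°cell = +1.07 − (−0.25) = +1.32 V with n = 2.
From the Nernst equation, log Q = n(E° − E)/0.0592 = 2·(+1.32 − (+1.585))/0.0592 = −8.953.
The balanced reaction is Br2(l) + 2 V²⁺(aq) → 2 Br⁻(aq) + 2 V³⁺(aq), so Q = ([Br⁻(aq)]^2·[V³⁺(aq)]^2) / [V²⁺(aq)]^2.
Solving for the unknown gives log [Br⁻(aq)] = −3.500, so [Br⁻(aq)] ≈ 0.00032 M.

0.00032 M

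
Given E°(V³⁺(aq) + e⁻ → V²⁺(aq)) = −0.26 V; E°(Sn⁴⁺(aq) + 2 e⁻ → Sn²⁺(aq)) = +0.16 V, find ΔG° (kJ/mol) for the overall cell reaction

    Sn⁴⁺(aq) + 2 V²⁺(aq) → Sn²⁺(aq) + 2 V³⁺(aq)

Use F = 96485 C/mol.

In the reaction as written Sn⁴⁺(aq) is reduced, so the Sn⁴⁺/Sn²⁺ couple is the cathode and V³⁺/V²⁺ is the anode.
E°cell = +0.16 − (−0.26) = +0.42 V; balancing electrons gives n = 2.
ΔG° = −nFE°cell = −(2)(96485)(+0.42) J/mol = −81.0 kJ/mol.

−81.0 kJ/mol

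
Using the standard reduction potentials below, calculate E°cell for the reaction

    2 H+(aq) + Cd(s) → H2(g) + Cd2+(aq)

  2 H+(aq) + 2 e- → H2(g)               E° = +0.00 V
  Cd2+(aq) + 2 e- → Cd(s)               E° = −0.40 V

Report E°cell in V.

H+(aq) gains electrons, so the 2H⁺/H₂ couple is the cathode; the Cd²⁺/Cd couple is the anode.
E°cell = E°(cathode) − E°(anode) = +0.00 − (−0.40) = +0.40 V.
The positive value indicates the reaction is spontaneous as written.

+0.40 V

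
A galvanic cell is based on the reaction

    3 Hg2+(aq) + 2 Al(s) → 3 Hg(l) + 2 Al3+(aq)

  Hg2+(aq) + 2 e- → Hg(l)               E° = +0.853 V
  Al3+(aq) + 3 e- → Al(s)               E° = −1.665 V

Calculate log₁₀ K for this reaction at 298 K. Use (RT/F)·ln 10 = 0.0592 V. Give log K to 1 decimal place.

The Hg²⁺/Hg couple is reduced (cathode); E°cell = +0.853 − (−1.665) = +2.518 V with n = 6.
At equilibrium E = 0, so log K = nE°cell / 0.0592 = (6)(+2.518) / 0.0592 = 255.2.

log K = 255.2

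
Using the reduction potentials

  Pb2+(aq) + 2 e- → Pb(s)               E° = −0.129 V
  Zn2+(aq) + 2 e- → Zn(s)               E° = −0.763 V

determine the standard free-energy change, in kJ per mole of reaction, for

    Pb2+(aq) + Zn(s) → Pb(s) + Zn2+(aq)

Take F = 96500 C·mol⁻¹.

−122 kJ/mol

In the reaction as written Pb2+(aq) is reduced, so the Pb²⁺/Pb couple is the cathode and Zn²⁺/Zn is the anode.
E°cell = −0.129 − (−0.763) = +0.634 V; balancing electrons gives n = 2.
ΔG° = −nFE°cell = −(2)(96500)(+0.634) J/mol = −122 kJ/mol.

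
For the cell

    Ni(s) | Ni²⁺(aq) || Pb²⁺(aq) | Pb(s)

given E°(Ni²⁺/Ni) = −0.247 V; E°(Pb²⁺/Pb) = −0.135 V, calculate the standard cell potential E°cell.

By convention the left-hand electrode in cell notation is the anode (oxidation) and the right-hand electrode is the cathode (reduction).
E°cell = E°(right) − E°(left) = −0.135 − (−0.247) = +0.112 V.

+0.112 V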